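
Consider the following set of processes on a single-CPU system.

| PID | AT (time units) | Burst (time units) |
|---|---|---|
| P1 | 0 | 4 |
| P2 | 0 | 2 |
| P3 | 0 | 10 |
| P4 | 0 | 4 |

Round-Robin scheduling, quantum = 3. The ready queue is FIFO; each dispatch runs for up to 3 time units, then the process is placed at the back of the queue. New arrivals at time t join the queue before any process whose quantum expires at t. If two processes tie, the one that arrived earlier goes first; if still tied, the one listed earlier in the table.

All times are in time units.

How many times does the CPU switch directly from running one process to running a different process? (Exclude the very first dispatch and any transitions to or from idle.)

Timeline: | P1 0-3 | P2 3-5 | P3 5-8 | P4 8-11 | P1 11-12 | P3 12-15 | P4 15-16 | P3 16-20 |
Completion: P1=12  P2=5  P3=20  P4=16
Turnaround (C−A): P1=12  P2=5  P3=20  P4=16

7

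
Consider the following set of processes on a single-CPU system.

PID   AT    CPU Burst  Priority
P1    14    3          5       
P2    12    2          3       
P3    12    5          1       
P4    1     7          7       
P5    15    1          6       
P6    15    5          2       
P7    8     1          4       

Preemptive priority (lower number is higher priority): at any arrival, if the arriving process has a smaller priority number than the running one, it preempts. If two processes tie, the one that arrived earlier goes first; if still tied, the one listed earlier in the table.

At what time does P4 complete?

Gantt: | idle 0-1 | P4 1-8 | P7 8-9 | idle 9-12 | P3 12-17 | P6 17-22 | P2 22-24 | P1 24-27 | P5 27-28 |
Completion: P1=27  P2=24  P3=17  P4=8  P5=28  P6=22  P7=9
Turnaround (C−A): P1=13  P2=12  P3=5  P4=7  P5=13  P6=7  P7=1

8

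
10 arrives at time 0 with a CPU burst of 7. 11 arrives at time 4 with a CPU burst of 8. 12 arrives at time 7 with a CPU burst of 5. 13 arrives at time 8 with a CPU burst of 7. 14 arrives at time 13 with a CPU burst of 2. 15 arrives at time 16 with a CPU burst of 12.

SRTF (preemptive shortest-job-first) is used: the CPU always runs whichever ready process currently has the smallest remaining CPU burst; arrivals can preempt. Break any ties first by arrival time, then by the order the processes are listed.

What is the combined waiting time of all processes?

Timeline: | 10 0-7 | 12 7-12 | 13 12-13 | 14 13-15 | 13 15-21 | 11 21-29 | 15 29-41 |
Completion: 10=7  11=29  12=12  13=21  14=15  15=41
Waiting = turnaround − burst: 10=0, 11=17, 12=0, 13=6, 14=0, 15=13
Total waiting = 0 + 17 + 0 + 6 + 0 + 13 = 36

36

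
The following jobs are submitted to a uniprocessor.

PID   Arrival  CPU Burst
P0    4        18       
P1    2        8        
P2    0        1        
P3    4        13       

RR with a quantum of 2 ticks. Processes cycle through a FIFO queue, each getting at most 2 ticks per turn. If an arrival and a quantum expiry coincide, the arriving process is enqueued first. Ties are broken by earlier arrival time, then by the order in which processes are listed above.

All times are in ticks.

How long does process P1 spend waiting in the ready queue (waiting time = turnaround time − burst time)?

Gantt: | P2 0-1 | idle 1-2 | P1 2-4 | P0 4-6 | P3 6-8 | P1 8-10 | P0 10-12 | P3 12-14 | P1 14-16 | P0 16-18 | P3 18-20 | P1 20-22 | P0 22-24 | P3 24-26 | P0 26-28 | P3 28-30 | P0 30-32 | P3 32-34 | P0 34-36 | P3 36-37 | P0 37-41 |
Completion: P0=41  P1=22  P2=1  P3=37
Turnaround (C−A): P0=37  P1=20  P2=1  P3=33
Waiting(P1) = turnaround − burst = 20 − 8 = 12

12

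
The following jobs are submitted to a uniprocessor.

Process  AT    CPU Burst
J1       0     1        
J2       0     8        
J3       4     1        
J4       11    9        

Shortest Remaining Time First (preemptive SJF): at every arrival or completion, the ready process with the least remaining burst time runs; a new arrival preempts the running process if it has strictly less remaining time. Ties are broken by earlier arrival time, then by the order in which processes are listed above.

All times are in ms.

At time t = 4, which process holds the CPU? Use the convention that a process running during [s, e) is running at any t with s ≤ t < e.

J3

Schedule: | J1 0-1 | J2 1-4 | J3 4-5 | J2 5-10 | idle 10-11 | J4 11-20 |
Completion: J1=1  J2=10  J3=5  J4=20
Turnaround (C−A): J1=1  J2=10  J3=1  J4=9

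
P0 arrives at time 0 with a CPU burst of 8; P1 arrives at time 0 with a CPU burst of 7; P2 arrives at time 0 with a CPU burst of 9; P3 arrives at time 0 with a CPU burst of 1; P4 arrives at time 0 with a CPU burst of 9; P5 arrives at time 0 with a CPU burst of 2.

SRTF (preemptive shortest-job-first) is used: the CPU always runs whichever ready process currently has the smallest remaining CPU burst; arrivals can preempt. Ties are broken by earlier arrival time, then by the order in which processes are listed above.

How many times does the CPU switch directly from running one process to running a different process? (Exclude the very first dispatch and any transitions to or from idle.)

Timeline: | P3 0-1 | P5 1-3 | P1 3-10 | P0 10-18 | P2 18-27 | P4 27-36 |
Completion: P0=18  P1=10  P2=27  P3=1  P4=36  P5=3

5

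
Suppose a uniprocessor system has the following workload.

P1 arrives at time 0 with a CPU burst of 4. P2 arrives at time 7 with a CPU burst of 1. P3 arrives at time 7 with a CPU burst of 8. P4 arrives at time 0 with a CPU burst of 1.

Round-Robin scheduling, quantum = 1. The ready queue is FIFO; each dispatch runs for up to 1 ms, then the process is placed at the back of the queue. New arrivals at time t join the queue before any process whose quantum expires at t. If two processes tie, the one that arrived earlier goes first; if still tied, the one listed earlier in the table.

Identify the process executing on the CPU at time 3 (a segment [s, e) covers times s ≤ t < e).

P1

Gantt: | P1 0-1 | P4 1-2 | P1 2-5 | idle 5-7 | P2 7-8 | P3 8-16 |
Completion: P1=5  P2=8  P3=16  P4=2
Turnaround (C−A): P1=5  P2=1  P3=9  P4=2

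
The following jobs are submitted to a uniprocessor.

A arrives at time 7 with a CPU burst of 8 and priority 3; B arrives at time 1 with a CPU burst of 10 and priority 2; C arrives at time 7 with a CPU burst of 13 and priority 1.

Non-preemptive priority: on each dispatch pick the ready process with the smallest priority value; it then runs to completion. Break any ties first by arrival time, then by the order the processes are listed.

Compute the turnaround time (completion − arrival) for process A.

25

Gantt: | idle 0-1 | B 1-11 | C 11-24 | A 24-32 |
Completion: A=32  B=11  C=24
Turnaround (C−A): A=25  B=10  C=17
Turnaround(A) = completion − arrival = 32 − 7 = 25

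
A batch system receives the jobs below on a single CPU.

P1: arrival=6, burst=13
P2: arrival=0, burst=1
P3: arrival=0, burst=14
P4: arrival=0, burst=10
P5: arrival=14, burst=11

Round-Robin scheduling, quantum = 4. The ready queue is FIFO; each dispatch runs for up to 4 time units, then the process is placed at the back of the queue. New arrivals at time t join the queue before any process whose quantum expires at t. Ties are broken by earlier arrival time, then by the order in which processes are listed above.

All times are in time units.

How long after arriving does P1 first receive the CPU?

7

Schedule: | P2 0-1 | P3 1-5 | P4 5-9 | P3 9-13 | P1 13-17 | P4 17-21 | P3 21-25 | P5 25-29 | P1 29-33 | P4 33-35 | P3 35-37 | P5 37-41 | P1 41-45 | P5 45-48 | P1 48-49 |
Completion: P1=49  P2=1  P3=37  P4=35  P5=48
Turnaround (C−A): P1=43  P2=1  P3=37  P4=35  P5=34
Response(P1) = first start − arrival = 13 − 6 = 7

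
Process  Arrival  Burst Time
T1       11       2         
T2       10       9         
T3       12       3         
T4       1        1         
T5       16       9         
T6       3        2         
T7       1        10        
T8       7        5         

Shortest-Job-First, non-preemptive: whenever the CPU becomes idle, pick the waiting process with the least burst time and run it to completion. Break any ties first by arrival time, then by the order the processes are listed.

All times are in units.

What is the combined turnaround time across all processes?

Gantt: | idle 0-1 | T4 1-2 | T7 2-12 | T6 12-14 | T1 14-16 | T3 16-19 | T8 19-24 | T2 24-33 | T5 33-42 |
Completion: T1=16  T2=33  T3=19  T4=2  T5=42  T6=14  T7=12  T8=24
Turnaround (C−A): T1=5  T2=23  T3=7  T4=1  T5=26  T6=11  T7=11  T8=17
Turnaround = completion − arrival: T1=5, T2=23, T3=7, T4=1, T5=26, T6=11, T7=11, T8=17
Total turnaround = 5 + 23 + 7 + 1 + 26 + 11 + 11 + 17 = 101

101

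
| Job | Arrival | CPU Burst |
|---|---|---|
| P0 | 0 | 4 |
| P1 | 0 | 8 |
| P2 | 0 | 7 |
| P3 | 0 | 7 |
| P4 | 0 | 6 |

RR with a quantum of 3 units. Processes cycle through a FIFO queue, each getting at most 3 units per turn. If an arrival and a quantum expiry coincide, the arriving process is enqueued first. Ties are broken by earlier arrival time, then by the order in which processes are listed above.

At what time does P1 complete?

Schedule: | P0 0-3 | P1 3-6 | P2 6-9 | P3 9-12 | P4 12-15 | P0 15-16 | P1 16-19 | P2 19-22 | P3 22-25 | P4 25-28 | P1 28-30 | P2 30-31 | P3 31-32 |
Completion: P0=16  P1=30  P2=31  P3=32  P4=28

30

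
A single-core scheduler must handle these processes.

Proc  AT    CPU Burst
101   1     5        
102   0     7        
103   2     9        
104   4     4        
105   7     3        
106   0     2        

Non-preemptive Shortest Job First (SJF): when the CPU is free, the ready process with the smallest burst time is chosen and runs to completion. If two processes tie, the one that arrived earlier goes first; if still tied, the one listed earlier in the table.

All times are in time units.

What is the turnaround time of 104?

Schedule: | 106 0-2 | 101 2-7 | 105 7-10 | 104 10-14 | 102 14-21 | 103 21-30 |
Completion: 101=7  102=21  103=30  104=14  105=10  106=2
Turnaround (C−A): 101=6  102=21  103=28  104=10  105=3  106=2
Turnaround(104) = completion − arrival = 14 − 4 = 10

10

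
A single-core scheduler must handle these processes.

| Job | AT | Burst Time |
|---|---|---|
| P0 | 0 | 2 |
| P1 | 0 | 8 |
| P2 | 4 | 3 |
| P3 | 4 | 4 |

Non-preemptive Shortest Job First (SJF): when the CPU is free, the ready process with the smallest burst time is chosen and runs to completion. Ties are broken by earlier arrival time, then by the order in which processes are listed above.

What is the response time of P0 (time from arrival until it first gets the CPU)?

0

Schedule: | P0 0-2 | P1 2-10 | P2 10-13 | P3 13-17 |
Completion: P0=2  P1=10  P2=13  P3=17
Turnaround (C−A): P0=2  P1=10  P2=9  P3=13
Response(P0) = first start − arrival = 0 − 0 = 0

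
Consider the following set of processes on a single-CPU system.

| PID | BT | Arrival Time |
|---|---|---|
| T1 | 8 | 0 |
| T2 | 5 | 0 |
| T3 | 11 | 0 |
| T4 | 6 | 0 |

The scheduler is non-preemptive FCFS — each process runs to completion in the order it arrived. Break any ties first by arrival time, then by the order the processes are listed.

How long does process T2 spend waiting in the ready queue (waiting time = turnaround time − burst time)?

Gantt: | T1 0-8 | T2 8-13 | T3 13-24 | T4 24-30 |
Completion: T1=8  T2=13  T3=24  T4=30
Waiting(T2) = turnaround − burst = 13 − 5 = 8

8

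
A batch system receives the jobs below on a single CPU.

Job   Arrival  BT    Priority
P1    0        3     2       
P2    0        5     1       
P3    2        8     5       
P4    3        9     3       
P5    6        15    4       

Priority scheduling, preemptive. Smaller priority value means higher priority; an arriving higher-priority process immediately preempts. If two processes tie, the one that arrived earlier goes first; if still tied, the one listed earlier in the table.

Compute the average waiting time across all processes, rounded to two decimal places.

Gantt: | P2 0-5 | P1 5-8 | P4 8-17 | P5 17-32 | P3 32-40 |
Completion: P1=8  P2=5  P3=40  P4=17  P5=32
Turnaround (C−A): P1=8  P2=5  P3=38  P4=14  P5=26
Waiting times: P1=5, P2=0, P3=30, P4=5, P5=11
Average waiting = (5+0+30+5+11) / 5 = 51/5 = 10.20

10.20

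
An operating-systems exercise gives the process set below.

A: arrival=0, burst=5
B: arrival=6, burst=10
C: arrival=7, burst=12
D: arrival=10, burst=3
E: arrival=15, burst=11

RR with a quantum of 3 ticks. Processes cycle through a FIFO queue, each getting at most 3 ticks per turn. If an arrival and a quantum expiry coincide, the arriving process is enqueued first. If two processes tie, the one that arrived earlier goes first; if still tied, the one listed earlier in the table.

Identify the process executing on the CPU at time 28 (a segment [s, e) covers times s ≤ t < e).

C

Gantt: | A 0-5 | idle 5-6 | B 6-9 | C 9-12 | B 12-15 | D 15-18 | C 18-21 | E 21-24 | B 24-27 | C 27-30 | E 30-33 | B 33-34 | C 34-37 | E 37-42 |
Completion: A=5  B=34  C=37  D=18  E=42
Turnaround (C−A): A=5  B=28  C=30  D=8  E=27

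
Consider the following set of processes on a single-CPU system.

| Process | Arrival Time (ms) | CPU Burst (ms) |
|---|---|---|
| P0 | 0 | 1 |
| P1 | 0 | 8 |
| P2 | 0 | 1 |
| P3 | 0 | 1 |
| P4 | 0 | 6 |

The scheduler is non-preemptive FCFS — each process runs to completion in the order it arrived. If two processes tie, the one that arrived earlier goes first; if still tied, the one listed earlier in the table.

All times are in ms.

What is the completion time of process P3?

11

Timeline: | P0 0-1 | P1 1-9 | P2 9-10 | P3 10-11 | P4 11-17 |
Completion: P0=1  P1=9  P2=10  P3=11  P4=17
Turnaround (C−A): P0=1  P1=9  P2=10  P3=11  P4=17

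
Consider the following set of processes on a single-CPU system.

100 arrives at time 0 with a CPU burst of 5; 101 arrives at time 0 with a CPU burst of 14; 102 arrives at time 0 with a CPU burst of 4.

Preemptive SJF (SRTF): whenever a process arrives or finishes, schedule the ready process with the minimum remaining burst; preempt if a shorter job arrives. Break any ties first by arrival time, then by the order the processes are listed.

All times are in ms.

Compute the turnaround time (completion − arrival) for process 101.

23

Gantt: | 102 0-4 | 100 4-9 | 101 9-23 |
Completion: 100=9  101=23  102=4
Turnaround (C−A): 100=9  101=23  102=4
Turnaround(101) = completion − arrival = 23 − 0 = 23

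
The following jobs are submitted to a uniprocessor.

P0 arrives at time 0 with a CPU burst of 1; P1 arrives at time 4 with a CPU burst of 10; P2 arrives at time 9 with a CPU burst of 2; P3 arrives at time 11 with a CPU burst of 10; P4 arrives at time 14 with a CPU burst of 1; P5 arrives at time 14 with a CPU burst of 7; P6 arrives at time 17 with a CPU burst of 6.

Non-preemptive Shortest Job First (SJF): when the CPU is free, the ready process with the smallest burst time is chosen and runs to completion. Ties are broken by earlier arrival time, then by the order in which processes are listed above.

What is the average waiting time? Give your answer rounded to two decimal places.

Timeline: | P0 0-1 | idle 1-4 | P1 4-14 | P4 14-15 | P2 15-17 | P6 17-23 | P5 23-30 | P3 30-40 |
Completion: P0=1  P1=14  P2=17  P3=40  P4=15  P5=30  P6=23
Turnaround (C−A): P0=1  P1=10  P2=8  P3=29  P4=1  P5=16  P6=6
Waiting times: P0=0, P1=0, P2=6, P3=19, P4=0, P5=9, P6=0
Average waiting = (0+0+6+19+0+9+0) / 7 = 34/7 = 4.86

4.86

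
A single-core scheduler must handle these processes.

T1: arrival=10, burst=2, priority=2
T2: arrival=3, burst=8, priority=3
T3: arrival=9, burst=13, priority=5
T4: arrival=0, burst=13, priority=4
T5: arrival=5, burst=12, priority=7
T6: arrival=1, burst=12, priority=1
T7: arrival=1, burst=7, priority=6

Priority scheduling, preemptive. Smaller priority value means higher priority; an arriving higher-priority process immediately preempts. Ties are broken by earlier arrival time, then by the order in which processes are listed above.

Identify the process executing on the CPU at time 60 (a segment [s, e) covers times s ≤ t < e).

Gantt: | T4 0-1 | T6 1-13 | T1 13-15 | T2 15-23 | T4 23-35 | T3 35-48 | T7 48-55 | T5 55-67 |
Completion: T1=15  T2=23  T3=48  T4=35  T5=67  T6=13  T7=55

T5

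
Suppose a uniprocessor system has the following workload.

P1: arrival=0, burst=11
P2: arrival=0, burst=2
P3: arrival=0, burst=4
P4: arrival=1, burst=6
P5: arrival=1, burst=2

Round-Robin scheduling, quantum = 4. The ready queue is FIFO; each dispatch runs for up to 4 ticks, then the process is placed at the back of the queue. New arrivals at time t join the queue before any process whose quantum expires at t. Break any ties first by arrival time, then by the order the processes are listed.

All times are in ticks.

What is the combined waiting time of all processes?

52

Schedule: | P1 0-4 | P2 4-6 | P3 6-10 | P4 10-14 | P5 14-16 | P1 16-20 | P4 20-22 | P1 22-25 |
Completion: P1=25  P2=6  P3=10  P4=22  P5=16
Turnaround (C−A): P1=25  P2=6  P3=10  P4=21  P5=15
Waiting = turnaround − burst: P1=14, P2=4, P3=6, P4=15, P5=13
Total waiting = 14 + 4 + 6 + 15 + 13 = 52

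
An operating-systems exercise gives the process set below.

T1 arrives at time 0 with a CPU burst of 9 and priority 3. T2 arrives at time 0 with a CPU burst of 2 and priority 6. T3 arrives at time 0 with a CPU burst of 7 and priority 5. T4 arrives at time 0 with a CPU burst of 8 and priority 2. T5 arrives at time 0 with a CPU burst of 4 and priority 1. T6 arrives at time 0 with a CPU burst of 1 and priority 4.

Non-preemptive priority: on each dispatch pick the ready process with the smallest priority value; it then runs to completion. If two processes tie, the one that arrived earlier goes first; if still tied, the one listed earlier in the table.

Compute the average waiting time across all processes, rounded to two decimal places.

Timeline: | T5 0-4 | T4 4-12 | T1 12-21 | T6 21-22 | T3 22-29 | T2 29-31 |
Completion: T1=21  T2=31  T3=29  T4=12  T5=4  T6=22
Turnaround (C−A): T1=21  T2=31  T3=29  T4=12  T5=4  T6=22
Waiting times: T1=12, T2=29, T3=22, T4=4, T5=0, T6=21
Average waiting = (12+29+22+4+0+21) / 6 = 88/6 = 14.67

14.67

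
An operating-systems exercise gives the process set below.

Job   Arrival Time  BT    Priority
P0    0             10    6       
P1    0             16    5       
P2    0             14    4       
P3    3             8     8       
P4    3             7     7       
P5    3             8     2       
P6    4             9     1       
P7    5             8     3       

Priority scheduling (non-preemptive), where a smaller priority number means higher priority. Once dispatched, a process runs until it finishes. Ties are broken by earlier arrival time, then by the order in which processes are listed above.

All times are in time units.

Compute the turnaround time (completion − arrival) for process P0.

Schedule: | P2 0-14 | P6 14-23 | P5 23-31 | P7 31-39 | P1 39-55 | P0 55-65 | P4 65-72 | P3 72-80 |
Completion: P0=65  P1=55  P2=14  P3=80  P4=72  P5=31  P6=23  P7=39
Turnaround (C−A): P0=65  P1=55  P2=14  P3=77  P4=69  P5=28  P6=19  P7=34
Turnaround(P0) = completion − arrival = 65 − 0 = 65

65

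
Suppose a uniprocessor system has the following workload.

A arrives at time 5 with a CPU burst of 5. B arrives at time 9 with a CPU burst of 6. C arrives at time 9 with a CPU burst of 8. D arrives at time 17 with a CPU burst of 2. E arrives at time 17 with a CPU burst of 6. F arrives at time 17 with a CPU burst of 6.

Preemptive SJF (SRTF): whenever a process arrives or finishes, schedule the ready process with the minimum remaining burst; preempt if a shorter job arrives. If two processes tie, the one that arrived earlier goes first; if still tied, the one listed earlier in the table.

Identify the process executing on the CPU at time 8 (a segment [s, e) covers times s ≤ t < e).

A

Timeline: | idle 0-5 | A 5-10 | B 10-16 | C 16-17 | D 17-19 | E 19-25 | F 25-31 | C 31-38 |
Completion: A=10  B=16  C=38  D=19  E=25  F=31
Turnaround (C−A): A=5  B=7  C=29  D=2  E=8  F=14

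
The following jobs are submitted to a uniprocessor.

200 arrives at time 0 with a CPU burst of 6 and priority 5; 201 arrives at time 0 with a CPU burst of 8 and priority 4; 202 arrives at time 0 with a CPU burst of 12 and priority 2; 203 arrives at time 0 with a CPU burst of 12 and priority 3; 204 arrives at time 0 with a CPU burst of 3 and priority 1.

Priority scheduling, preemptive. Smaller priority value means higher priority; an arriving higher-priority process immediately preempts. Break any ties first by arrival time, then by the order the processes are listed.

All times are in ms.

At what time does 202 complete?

15

Timeline: | 204 0-3 | 202 3-15 | 203 15-27 | 201 27-35 | 200 35-41 |
Completion: 200=41  201=35  202=15  203=27  204=3
Turnaround (C−A): 200=41  201=35  202=15  203=27  204=3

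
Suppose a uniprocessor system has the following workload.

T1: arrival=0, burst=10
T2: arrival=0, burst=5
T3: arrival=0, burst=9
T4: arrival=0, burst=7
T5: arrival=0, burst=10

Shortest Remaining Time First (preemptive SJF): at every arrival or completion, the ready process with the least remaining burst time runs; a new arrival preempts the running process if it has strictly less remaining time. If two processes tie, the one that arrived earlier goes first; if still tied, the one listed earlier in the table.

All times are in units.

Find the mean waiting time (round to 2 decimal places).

Schedule: | T2 0-5 | T4 5-12 | T3 12-21 | T1 21-31 | T5 31-41 |
Completion: T1=31  T2=5  T3=21  T4=12  T5=41
Turnaround (C−A): T1=31  T2=5  T3=21  T4=12  T5=41
Waiting times: T1=21, T2=0, T3=12, T4=5, T5=31
Average waiting = (21+0+12+5+31) / 5 = 69/5 = 13.80

13.80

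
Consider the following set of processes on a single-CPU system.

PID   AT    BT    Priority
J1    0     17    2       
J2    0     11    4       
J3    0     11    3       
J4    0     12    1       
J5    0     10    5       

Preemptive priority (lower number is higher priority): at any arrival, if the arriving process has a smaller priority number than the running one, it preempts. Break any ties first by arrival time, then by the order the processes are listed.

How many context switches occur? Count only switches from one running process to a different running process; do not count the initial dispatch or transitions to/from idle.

4

Schedule: | J4 0-12 | J1 12-29 | J3 29-40 | J2 40-51 | J5 51-61 |
Completion: J1=29  J2=51  J3=40  J4=12  J5=61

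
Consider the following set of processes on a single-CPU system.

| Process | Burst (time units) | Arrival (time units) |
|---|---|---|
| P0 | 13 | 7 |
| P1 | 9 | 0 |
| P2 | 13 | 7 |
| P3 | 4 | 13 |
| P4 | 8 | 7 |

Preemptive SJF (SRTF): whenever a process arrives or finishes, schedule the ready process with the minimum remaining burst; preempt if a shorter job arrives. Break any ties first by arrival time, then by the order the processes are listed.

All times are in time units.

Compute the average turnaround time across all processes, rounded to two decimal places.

Gantt: | P1 0-9 | P4 9-17 | P3 17-21 | P0 21-34 | P2 34-47 |
Completion: P0=34  P1=9  P2=47  P3=21  P4=17
Turnaround times: P0=27, P1=9, P2=40, P3=8, P4=10
Average turnaround = (27+9+40+8+10) / 5 = 94/5 = 18.80

18.80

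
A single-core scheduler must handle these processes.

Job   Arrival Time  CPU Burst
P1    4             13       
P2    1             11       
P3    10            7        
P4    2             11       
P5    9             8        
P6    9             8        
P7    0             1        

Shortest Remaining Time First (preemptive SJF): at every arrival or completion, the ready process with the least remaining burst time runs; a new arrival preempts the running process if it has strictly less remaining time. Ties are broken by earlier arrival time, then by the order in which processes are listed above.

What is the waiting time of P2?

0

Gantt: | P7 0-1 | P2 1-12 | P3 12-19 | P5 19-27 | P6 27-35 | P4 35-46 | P1 46-59 |
Completion: P1=59  P2=12  P3=19  P4=46  P5=27  P6=35  P7=1
Turnaround (C−A): P1=55  P2=11  P3=9  P4=44  P5=18  P6=26  P7=1
Waiting(P2) = turnaround − burst = 11 − 11 = 0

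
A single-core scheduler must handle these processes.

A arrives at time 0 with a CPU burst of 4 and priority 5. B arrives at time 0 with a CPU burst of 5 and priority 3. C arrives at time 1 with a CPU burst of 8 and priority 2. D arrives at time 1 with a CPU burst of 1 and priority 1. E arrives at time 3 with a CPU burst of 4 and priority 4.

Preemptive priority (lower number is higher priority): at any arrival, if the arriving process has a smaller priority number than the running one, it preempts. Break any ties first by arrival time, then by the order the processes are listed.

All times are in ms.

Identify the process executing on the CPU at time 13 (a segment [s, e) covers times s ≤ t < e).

B

Gantt: | B 0-1 | D 1-2 | C 2-10 | B 10-14 | E 14-18 | A 18-22 |
Completion: A=22  B=14  C=10  D=2  E=18
Turnaround (C−A): A=22  B=14  C=9  D=1  E=15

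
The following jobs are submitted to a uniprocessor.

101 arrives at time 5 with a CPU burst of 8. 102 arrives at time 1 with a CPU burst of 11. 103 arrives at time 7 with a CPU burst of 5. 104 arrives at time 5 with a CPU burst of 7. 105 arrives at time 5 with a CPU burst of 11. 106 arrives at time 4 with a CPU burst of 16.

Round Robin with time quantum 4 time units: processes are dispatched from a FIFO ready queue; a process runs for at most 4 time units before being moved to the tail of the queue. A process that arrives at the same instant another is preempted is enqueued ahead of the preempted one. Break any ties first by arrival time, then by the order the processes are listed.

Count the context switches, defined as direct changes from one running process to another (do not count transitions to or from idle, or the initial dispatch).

15

Gantt: | idle 0-1 | 102 1-5 | 106 5-9 | 101 9-13 | 104 13-17 | 105 17-21 | 102 21-25 | 103 25-29 | 106 29-33 | 101 33-37 | 104 37-40 | 105 40-44 | 102 44-47 | 103 47-48 | 106 48-52 | 105 52-55 | 106 55-59 |
Completion: 101=37  102=47  103=48  104=40  105=55  106=59
Turnaround (C−A): 101=32  102=46  103=41  104=35  105=50  106=55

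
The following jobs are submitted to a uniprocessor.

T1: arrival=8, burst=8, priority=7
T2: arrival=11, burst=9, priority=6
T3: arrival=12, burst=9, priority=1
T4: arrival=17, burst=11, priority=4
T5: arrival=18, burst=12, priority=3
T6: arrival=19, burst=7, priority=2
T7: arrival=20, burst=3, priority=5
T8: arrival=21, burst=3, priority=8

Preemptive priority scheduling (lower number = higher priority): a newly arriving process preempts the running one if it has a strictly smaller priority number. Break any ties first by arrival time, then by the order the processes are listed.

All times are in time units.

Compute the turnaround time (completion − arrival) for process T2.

51

Gantt: | idle 0-8 | T1 8-11 | T2 11-12 | T3 12-21 | T6 21-28 | T5 28-40 | T4 40-51 | T7 51-54 | T2 54-62 | T1 62-67 | T8 67-70 |
Completion: T1=67  T2=62  T3=21  T4=51  T5=40  T6=28  T7=54  T8=70
Turnaround(T2) = completion − arrival = 62 − 11 = 51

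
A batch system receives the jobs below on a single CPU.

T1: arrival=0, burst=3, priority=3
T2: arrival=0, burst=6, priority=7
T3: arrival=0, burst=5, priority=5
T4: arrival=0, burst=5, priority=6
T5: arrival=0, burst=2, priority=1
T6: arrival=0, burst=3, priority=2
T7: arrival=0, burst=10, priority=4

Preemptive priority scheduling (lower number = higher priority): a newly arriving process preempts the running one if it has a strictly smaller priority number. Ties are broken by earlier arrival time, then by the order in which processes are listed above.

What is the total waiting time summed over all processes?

Schedule: | T5 0-2 | T6 2-5 | T1 5-8 | T7 8-18 | T3 18-23 | T4 23-28 | T2 28-34 |
Completion: T1=8  T2=34  T3=23  T4=28  T5=2  T6=5  T7=18
Waiting = turnaround − burst: T1=5, T2=28, T3=18, T4=23, T5=0, T6=2, T7=8
Total waiting = 5 + 28 + 18 + 23 + 0 + 2 + 8 = 84

84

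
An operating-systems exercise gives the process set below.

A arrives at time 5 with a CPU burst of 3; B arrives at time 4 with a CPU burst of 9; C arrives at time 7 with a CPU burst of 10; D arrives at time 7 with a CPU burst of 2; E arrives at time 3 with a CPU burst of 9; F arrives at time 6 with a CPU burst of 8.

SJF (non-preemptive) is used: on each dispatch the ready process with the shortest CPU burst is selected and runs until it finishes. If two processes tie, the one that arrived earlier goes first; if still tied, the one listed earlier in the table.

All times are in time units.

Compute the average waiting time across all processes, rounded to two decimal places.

Gantt: | idle 0-3 | E 3-12 | D 12-14 | A 14-17 | F 17-25 | B 25-34 | C 34-44 |
Completion: A=17  B=34  C=44  D=14  E=12  F=25
Turnaround (C−A): A=12  B=30  C=37  D=7  E=9  F=19
Waiting times: A=9, B=21, C=27, D=5, E=0, F=11
Average waiting = (9+21+27+5+0+11) / 6 = 73/6 = 12.17

12.17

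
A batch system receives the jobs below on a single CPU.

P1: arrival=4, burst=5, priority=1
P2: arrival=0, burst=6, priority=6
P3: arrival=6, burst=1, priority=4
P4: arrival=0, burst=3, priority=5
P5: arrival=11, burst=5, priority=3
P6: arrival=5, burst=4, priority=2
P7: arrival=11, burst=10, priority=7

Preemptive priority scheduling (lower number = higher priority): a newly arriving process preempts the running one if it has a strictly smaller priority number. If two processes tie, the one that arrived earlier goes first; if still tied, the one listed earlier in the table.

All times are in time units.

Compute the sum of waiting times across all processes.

Gantt: | P4 0-3 | P2 3-4 | P1 4-9 | P6 9-13 | P5 13-18 | P3 18-19 | P2 19-24 | P7 24-34 |
Completion: P1=9  P2=24  P3=19  P4=3  P5=18  P6=13  P7=34
Turnaround (C−A): P1=5  P2=24  P3=13  P4=3  P5=7  P6=8  P7=23
Waiting = turnaround − burst: P1=0, P2=18, P3=12, P4=0, P5=2, P6=4, P7=13
Total waiting = 0 + 18 + 12 + 0 + 2 + 4 + 13 = 49

49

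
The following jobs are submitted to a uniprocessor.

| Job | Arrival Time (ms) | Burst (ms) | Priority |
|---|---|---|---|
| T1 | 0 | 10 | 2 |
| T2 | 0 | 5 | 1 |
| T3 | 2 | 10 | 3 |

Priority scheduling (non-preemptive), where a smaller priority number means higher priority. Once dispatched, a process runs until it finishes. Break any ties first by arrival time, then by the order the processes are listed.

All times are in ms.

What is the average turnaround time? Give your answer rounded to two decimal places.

Schedule: | T2 0-5 | T1 5-15 | T3 15-25 |
Completion: T1=15  T2=5  T3=25
Turnaround (C−A): T1=15  T2=5  T3=23
Turnaround times: T1=15, T2=5, T3=23
Average turnaround = (15+5+23) / 3 = 43/3 = 14.33

14.33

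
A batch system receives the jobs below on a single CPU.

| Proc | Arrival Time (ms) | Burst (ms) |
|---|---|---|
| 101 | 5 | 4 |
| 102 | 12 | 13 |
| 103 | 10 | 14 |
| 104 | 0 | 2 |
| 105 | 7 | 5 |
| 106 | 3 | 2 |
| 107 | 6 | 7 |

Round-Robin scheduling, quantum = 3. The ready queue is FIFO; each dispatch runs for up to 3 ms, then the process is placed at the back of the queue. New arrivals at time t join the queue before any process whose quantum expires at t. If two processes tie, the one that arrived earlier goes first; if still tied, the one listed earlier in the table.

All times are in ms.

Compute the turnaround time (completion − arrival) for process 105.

Gantt: | 104 0-2 | idle 2-3 | 106 3-5 | 101 5-8 | 107 8-11 | 105 11-14 | 101 14-15 | 103 15-18 | 107 18-21 | 102 21-24 | 105 24-26 | 103 26-29 | 107 29-30 | 102 30-33 | 103 33-36 | 102 36-39 | 103 39-42 | 102 42-45 | 103 45-47 | 102 47-48 |
Completion: 101=15  102=48  103=47  104=2  105=26  106=5  107=30
Turnaround (C−A): 101=10  102=36  103=37  104=2  105=19  106=2  107=24
Turnaround(105) = completion − arrival = 26 − 7 = 19

19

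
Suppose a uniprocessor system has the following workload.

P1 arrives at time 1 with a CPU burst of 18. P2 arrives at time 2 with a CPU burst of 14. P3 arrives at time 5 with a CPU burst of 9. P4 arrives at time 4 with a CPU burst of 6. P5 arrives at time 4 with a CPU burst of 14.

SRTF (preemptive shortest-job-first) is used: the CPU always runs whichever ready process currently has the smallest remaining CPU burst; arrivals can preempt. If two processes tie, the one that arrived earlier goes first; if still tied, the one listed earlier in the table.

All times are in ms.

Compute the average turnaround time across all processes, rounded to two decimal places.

Gantt: | idle 0-1 | P1 1-2 | P2 2-4 | P4 4-10 | P3 10-19 | P2 19-31 | P5 31-45 | P1 45-62 |
Completion: P1=62  P2=31  P3=19  P4=10  P5=45
Turnaround (C−A): P1=61  P2=29  P3=14  P4=6  P5=41
Turnaround times: P1=61, P2=29, P3=14, P4=6, P5=41
Average turnaround = (61+29+14+6+41) / 5 = 151/5 = 30.20

30.20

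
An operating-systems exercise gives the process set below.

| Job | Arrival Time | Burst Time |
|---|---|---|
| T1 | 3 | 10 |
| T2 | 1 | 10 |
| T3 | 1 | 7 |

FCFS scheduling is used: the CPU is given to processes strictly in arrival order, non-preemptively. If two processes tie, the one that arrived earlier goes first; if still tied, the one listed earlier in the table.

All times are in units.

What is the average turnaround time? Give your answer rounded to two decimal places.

Timeline: | idle 0-1 | T2 1-11 | T3 11-18 | T1 18-28 |
Completion: T1=28  T2=11  T3=18
Turnaround times: T1=25, T2=10, T3=17
Average turnaround = (25+10+17) / 3 = 52/3 = 17.33

17.33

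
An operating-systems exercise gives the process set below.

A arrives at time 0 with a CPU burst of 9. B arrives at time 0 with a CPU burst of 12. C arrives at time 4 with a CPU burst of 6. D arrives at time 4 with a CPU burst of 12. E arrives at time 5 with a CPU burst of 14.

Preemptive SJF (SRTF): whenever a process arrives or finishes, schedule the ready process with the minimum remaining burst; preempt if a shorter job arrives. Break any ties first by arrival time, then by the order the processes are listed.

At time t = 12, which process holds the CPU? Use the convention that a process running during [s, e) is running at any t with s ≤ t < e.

C

Timeline: | A 0-9 | C 9-15 | B 15-27 | D 27-39 | E 39-53 |
Completion: A=9  B=27  C=15  D=39  E=53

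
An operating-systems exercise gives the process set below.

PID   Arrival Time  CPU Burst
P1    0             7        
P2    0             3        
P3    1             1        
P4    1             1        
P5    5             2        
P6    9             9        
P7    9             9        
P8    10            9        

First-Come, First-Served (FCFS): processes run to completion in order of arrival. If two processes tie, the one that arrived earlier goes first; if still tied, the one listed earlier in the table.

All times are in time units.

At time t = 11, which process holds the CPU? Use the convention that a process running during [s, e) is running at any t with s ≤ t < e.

P4

Gantt: | P1 0-7 | P2 7-10 | P3 10-11 | P4 11-12 | P5 12-14 | P6 14-23 | P7 23-32 | P8 32-41 |
Completion: P1=7  P2=10  P3=11  P4=12  P5=14  P6=23  P7=32  P8=41
Turnaround (C−A): P1=7  P2=10  P3=10  P4=11  P5=9  P6=14  P7=23  P8=31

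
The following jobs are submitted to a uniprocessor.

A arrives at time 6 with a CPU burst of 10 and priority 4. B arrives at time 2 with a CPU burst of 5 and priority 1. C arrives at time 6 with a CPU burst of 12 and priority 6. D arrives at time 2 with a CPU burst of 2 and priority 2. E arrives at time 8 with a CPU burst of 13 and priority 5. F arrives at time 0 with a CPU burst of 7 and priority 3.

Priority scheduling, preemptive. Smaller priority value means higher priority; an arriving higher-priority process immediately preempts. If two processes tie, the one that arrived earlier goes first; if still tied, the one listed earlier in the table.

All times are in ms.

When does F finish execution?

Timeline: | F 0-2 | B 2-7 | D 7-9 | F 9-14 | A 14-24 | E 24-37 | C 37-49 |
Completion: A=24  B=7  C=49  D=9  E=37  F=14
Turnaround (C−A): A=18  B=5  C=43  D=7  E=29  F=14

14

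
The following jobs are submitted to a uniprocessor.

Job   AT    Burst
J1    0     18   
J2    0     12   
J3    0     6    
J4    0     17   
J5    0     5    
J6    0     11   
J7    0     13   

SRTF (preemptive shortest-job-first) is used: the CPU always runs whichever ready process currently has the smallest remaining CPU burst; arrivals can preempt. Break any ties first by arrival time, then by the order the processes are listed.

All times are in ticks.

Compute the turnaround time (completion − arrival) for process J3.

11

Schedule: | J5 0-5 | J3 5-11 | J6 11-22 | J2 22-34 | J7 34-47 | J4 47-64 | J1 64-82 |
Completion: J1=82  J2=34  J3=11  J4=64  J5=5  J6=22  J7=47
Turnaround(J3) = completion − arrival = 11 − 0 = 11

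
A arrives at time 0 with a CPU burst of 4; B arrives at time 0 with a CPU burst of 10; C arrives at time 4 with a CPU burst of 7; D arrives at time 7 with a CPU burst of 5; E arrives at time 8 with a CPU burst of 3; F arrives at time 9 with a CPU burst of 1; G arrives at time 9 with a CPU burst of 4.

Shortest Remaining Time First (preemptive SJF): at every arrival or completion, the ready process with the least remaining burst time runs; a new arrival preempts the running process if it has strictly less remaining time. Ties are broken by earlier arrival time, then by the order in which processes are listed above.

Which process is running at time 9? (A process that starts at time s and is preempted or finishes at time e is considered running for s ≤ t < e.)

F

Gantt: | A 0-4 | C 4-9 | F 9-10 | C 10-12 | E 12-15 | G 15-19 | D 19-24 | B 24-34 |
Completion: A=4  B=34  C=12  D=24  E=15  F=10  G=19
Turnaround (C−A): A=4  B=34  C=8  D=17  E=7  F=1  G=10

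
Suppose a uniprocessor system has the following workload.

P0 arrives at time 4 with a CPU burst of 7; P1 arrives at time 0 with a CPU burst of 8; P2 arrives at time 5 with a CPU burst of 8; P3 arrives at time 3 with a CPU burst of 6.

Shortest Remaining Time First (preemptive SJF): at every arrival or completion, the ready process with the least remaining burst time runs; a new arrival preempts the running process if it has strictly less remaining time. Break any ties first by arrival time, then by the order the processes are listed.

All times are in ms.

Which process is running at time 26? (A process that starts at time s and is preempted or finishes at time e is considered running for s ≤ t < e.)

P2

Gantt: | P1 0-8 | P3 8-14 | P0 14-21 | P2 21-29 |
Completion: P0=21  P1=8  P2=29  P3=14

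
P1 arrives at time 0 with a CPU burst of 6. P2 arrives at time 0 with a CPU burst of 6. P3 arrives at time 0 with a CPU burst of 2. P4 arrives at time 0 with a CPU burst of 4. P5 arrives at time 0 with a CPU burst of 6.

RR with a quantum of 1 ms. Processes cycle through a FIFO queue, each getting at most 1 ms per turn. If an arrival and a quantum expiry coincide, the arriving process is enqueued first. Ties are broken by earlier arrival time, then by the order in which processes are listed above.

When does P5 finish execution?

Timeline: | P1 0-1 | P2 1-2 | P3 2-3 | P4 3-4 | P5 4-5 | P1 5-6 | P2 6-7 | P3 7-8 | P4 8-9 | P5 9-10 | P1 10-11 | P2 11-12 | P4 12-13 | P5 13-14 | P1 14-15 | P2 15-16 | P4 16-17 | P5 17-18 | P1 18-19 | P2 19-20 | P5 20-21 | P1 21-22 | P2 22-23 | P5 23-24 |
Completion: P1=22  P2=23  P3=8  P4=17  P5=24

24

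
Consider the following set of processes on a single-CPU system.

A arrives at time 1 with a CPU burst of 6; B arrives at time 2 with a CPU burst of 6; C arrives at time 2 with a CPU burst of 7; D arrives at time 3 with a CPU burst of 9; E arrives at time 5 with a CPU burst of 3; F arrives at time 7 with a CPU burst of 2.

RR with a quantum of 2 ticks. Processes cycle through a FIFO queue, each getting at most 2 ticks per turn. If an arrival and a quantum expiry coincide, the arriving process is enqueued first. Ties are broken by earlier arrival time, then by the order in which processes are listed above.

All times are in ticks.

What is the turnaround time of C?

29

Gantt: | idle 0-1 | A 1-3 | B 3-5 | C 5-7 | D 7-9 | A 9-11 | E 11-13 | B 13-15 | F 15-17 | C 17-19 | D 19-21 | A 21-23 | E 23-24 | B 24-26 | C 26-28 | D 28-30 | C 30-31 | D 31-34 |
Completion: A=23  B=26  C=31  D=34  E=24  F=17
Turnaround(C) = completion − arrival = 31 − 2 = 29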